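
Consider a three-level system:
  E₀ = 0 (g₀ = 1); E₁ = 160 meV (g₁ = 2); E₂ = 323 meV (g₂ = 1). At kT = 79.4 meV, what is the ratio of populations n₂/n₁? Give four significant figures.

0.06418

n₂/n₁ = (g₂/g₁) exp[−(E₂−E₁)/kT] = (1/2) × exp(−(163 meV)/(79.4 meV)) = (1/2) × exp(-2.05290) = 0.06418.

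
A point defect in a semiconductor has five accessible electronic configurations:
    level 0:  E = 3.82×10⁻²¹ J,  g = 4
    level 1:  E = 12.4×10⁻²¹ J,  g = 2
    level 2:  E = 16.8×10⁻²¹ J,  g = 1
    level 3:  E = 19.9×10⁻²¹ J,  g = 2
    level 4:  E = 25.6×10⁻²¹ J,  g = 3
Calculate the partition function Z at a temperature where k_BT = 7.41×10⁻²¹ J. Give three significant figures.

Eᵢ/kT = 0.51552, 1.6734, 2.2672, 2.6856, 3.4548.
Z = Σ gᵢe^(−Eᵢ/kT) = 4·e^(−0.51552) + 2·e^(−1.6734) + 1·e^(−2.2672) + 2·e^(−2.6856) + 3·e^(−3.4548) = 2.3888 + 0.37522 + 0.10360 + 0.13636 + 0.094781 = 3.0988.

Z = 3.10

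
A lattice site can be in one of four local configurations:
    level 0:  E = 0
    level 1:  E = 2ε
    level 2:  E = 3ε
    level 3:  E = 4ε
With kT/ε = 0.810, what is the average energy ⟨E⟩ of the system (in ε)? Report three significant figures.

Eᵢ/kT = 0, 2.4691, 3.7037, 4.9383.
Z = Σ e^(−Eᵢ/kT) = e^(−0) + e^(−2.4691) + e^(−3.7037) + e^(−4.9383) = 1.0000 + 0.084661 + 0.024632 + 0.0071668 = 1.1165.
⟨E⟩ = Σ Eᵢ e^(−Eᵢ/kT) / Z = (0·1.0000 + 2·0.084661 + 3·0.024632 + 4·0.0071668) / 1.1165 = 0.244 ε.

0.244 ε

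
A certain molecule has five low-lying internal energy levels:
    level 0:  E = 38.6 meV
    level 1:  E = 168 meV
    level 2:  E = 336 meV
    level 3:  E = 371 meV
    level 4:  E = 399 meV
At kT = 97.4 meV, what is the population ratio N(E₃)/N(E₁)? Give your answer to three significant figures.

n₃/n₁ = exp[−(E₃−E₁)/kT] = exp(−(203 meV)/(97.4 meV)) = exp(-2.0842) = 0.124.

0.124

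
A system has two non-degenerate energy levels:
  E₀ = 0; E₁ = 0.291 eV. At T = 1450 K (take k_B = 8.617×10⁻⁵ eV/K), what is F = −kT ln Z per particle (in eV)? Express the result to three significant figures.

-0.0116 eV

k_BT = 8.617×10⁻⁵ × 1450 K = 0.12495 eV.
Eᵢ/kT = 0, 2.3289.
Z = Σ e^(−Eᵢ/kT) = e^(−0) + e^(−2.3289) = 1.0000 + 0.097403 = 1.0974.
F = −kT ln Z = −0.12495 × ln(1.0974) = −0.12495 × 0.092944 = -0.0116 eV.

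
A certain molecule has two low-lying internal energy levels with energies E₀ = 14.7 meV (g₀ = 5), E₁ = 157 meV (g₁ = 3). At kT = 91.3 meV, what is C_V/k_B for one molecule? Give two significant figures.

Eᵢ/kT = 0.1610, 1.720.
Z = Σ gᵢe^(−Eᵢ/kT) = 5·e^(−0.1610) + 3·e^(−1.720) = 4.256 + 0.5372 = 4.793.
⟨E⟩ = 30.65 meV, ⟨E²⟩ = 2955 meV².
C_V/k_B = (⟨E²⟩ − ⟨E⟩²)/(kT)² = (2955 − 939.4)/8336 = 0.24.

0.24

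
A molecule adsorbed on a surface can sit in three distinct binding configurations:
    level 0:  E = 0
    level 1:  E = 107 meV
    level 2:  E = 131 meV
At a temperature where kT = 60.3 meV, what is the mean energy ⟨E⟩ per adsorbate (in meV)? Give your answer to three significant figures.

Eᵢ/kT = 0, 1.7745, 2.1725.
Z = Σ e^(−Eᵢ/kT) = e^(−0) + e^(−1.7745) + e^(−2.1725) = 1.0000 + 0.16957 + 0.11389 = 1.2835.
⟨E⟩ = Σ Eᵢ e^(−Eᵢ/kT) / Z = (0·1.0000 + 107·0.16957 + 131·0.11389) / 1.2835 = 25.8 meV.

25.8 meV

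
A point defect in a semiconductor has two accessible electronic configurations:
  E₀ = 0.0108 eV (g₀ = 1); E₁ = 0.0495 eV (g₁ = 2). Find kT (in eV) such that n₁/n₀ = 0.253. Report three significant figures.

0.0187 eV

n₁/n₀ = (g₁/g₀) exp[−(E₁−E₀)/kT] = 0.253.
⇒ (E₁−E₀)/kT = ln((2/1)/0.253) = ln(7.9051) = 2.0675.
kT = 0.0387 eV / 2.0675 = 0.0187 eV.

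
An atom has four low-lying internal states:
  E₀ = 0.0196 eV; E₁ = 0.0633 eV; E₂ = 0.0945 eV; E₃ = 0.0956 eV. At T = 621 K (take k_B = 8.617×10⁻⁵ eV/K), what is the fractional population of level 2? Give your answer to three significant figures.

k_BT = 8.617×10⁻⁵ × 621 K = 0.053512 eV.
Eᵢ/kT = 0.36627, 1.1829, 1.7660, 1.7865.
Z = Σ e^(−Eᵢ/kT) = e^(−0.36627) + e^(−1.1829) + e^(−1.7660) + e^(−1.7865) = 0.69332 + 0.30639 + 0.17102 + 0.16755 = 1.3383.
P₂ = e^(−E₂/kT) / Z = 0.17102/1.3383 = 0.128.

0.128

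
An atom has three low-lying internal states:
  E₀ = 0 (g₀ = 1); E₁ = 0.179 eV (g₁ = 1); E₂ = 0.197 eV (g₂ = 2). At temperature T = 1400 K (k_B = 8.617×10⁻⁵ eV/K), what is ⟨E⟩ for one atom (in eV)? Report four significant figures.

0.07268 eV

k_BT = 8.617×10⁻⁵ × 1400 K = 0.120638 eV.
Eᵢ/kT = 0, 1.48378, 1.63298.
Z = Σ gᵢe^(−Eᵢ/kT) = 1·e^(−0) + 1·e^(−1.48378) + 2·e^(−1.63298) = 1.00000 + 0.226779 + 0.390693 = 1.61747.
⟨E⟩ = Σ Eᵢ gᵢe^(−Eᵢ/kT) / Z = (0·1.00000 + 0.179·0.226779 + 0.197·0.390693) / 1.61747 = 0.07268 eV.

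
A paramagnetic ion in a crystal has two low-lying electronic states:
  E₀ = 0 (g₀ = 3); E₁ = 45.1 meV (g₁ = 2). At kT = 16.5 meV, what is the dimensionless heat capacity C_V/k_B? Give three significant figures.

0.297

Eᵢ/kT = 0, 2.7333.
Z = Σ gᵢe^(−Eᵢ/kT) = 3·e^(−0) + 2·e^(−2.7333) = 3.0000 + 0.13001 = 3.1300.
⟨E⟩ = 1.8733 meV, ⟨E²⟩ = 84.486 meV².
C_V/k_B = (⟨E²⟩ − ⟨E⟩²)/(kT)² = (84.486 − 3.5093)/272.25 = 0.297.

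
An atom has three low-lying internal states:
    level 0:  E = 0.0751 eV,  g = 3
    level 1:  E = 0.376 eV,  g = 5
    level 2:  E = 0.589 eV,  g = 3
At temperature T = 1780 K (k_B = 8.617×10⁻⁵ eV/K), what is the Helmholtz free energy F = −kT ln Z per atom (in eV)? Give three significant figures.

-0.130 eV

k_BT = 8.617×10⁻⁵ × 1780 K = 0.15338 eV.
Eᵢ/kT = 0.48963, 2.4514, 3.8401.
Z = Σ gᵢe^(−Eᵢ/kT) = 3·e^(−0.48963) + 5·e^(−2.4514) + 3·e^(−3.8401) = 1.8386 + 0.43086 + 0.064474 = 2.3339.
F = −kT ln Z = −0.15338 × ln(2.3339) = −0.15338 × 0.84754 = -0.130 eV.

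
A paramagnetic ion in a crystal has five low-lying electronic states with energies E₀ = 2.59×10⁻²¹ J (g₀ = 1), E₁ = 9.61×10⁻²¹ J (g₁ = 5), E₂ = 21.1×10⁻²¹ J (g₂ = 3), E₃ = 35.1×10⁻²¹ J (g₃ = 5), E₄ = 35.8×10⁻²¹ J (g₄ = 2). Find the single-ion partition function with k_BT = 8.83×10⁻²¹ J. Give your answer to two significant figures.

Eᵢ/kT = 0.2933, 1.088, 2.390, 3.975, 4.054.
Z = Σ gᵢe^(−Eᵢ/kT) = 1·e^(−0.2933) + 5·e^(−1.088) + 3·e^(−2.390) + 5·e^(−3.975) + 2·e^(−4.054) = 0.7458 + 1.684 + 0.2749 + 0.09390 + 0.03471 = 2.833.

Z = 2.8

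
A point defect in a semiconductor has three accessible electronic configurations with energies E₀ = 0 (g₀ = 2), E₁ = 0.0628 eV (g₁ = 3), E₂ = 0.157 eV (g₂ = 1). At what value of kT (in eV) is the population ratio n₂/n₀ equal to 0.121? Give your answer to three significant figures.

0.111 eV

n₂/n₀ = (g₂/g₀) exp[−(E₂−E₀)/kT] = 0.121.
⇒ (E₂−E₀)/kT = ln((1/2)/0.121) = ln(4.1322) = 1.4188.
kT = 0.157 eV / 1.4188 = 0.111 eV.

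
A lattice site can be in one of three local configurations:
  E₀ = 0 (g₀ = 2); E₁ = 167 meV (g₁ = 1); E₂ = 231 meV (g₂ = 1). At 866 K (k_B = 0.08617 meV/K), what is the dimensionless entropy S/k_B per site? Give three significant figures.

k_BT = 0.08617 × 866 K = 74.623 meV.
Eᵢ/kT = 0, 2.2379, 3.0956.
Z = Σ gᵢe^(−Eᵢ/kT) = 2·e^(−0) + 1·e^(−2.2379) + 1·e^(−3.0956) = 2.0000 + 0.10668 + 0.045248 = 2.1519.
⟨E⟩ = Σ EᵢPᵢ = 13.136 meV.
S/k_B = ln Z + ⟨E⟩/kT = ln(2.1519) + 13.136/74.623 = 0.76635 + 0.17603 = 0.942.

0.942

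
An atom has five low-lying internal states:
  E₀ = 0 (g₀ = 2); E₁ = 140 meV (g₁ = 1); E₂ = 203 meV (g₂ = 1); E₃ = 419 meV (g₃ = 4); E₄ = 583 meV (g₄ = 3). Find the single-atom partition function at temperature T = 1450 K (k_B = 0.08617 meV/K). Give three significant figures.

Z = 2.69

k_BT = 0.08617 × 1450 K = 124.95 meV.
Eᵢ/kT = 0, 1.1204, 1.6246, 3.3533, 4.6659.
Z = Σ gᵢe^(−Eᵢ/kT) = 2·e^(−0) + 1·e^(−1.1204) + 1·e^(−1.6246) + 4·e^(−3.3533) + 3·e^(−4.6659) = 2.0000 + 0.32615 + 0.19699 + 0.13988 + 0.028232 = 2.6913.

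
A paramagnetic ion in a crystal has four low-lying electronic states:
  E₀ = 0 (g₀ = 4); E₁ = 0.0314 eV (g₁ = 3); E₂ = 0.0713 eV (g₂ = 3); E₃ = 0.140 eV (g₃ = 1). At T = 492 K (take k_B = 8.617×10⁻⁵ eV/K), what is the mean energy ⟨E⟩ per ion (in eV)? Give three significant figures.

k_BT = 8.617×10⁻⁵ × 492 K = 0.042396 eV.
Eᵢ/kT = 0, 0.74064, 1.6818, 3.3022.
Z = Σ gᵢe^(−Eᵢ/kT) = 4·e^(−0) + 3·e^(−0.74064) + 3·e^(−1.6818) + 1·e^(−3.3022) = 4.0000 + 1.4304 + 0.55812 + 0.036802 = 6.0253.
⟨E⟩ = Σ Eᵢ gᵢe^(−Eᵢ/kT) / Z = (0·4.0000 + 0.0314·1.4304 + 0.0713·0.55812 + 0.140·0.036802) / 6.0253 = 0.0149 eV.

0.0149 eV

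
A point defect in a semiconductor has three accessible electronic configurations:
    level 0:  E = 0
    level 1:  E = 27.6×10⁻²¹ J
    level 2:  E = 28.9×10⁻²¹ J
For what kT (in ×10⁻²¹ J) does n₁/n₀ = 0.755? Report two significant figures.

n₁/n₀ = exp[−(E₁−E₀)/kT] = 0.755.
⇒ (E₁−E₀)/kT = ln(1/0.755) = ln(1.325) = 0.2814.
kT = 27.6 ×10⁻²¹ J / 0.2814 = 98 ×10⁻²¹ J.

98 ×10⁻²¹ J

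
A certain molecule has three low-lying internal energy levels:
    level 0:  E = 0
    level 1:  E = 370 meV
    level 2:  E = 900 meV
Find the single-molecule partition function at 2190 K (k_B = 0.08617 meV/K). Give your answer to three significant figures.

Z = 1.15

k_BT = 0.08617 × 2190 K = 188.71 meV.
Eᵢ/kT = 0, 1.9607, 4.7692.
Z = Σ e^(−Eᵢ/kT) = e^(−0) + e^(−1.9607) + e^(−4.7692) = 1.0000 + 0.14076 + 0.0084872 = 1.1492.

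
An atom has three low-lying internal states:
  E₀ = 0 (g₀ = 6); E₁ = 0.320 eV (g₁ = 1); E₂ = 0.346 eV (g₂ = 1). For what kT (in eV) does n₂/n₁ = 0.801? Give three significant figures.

0.117 eV

n₂/n₁ = (g₂/g₁) exp[−(E₂−E₁)/kT] = 0.801.
⇒ (E₂−E₁)/kT = ln((1/1)/0.801) = ln(1.2484) = 0.22186.
kT = 0.026 eV / 0.22186 = 0.117 eV.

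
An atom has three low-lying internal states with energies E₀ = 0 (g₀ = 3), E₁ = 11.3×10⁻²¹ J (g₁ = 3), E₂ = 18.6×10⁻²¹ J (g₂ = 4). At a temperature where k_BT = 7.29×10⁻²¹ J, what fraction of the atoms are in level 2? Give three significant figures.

0.0790

Eᵢ/kT = 0, 1.5501, 2.5514.
Z = Σ gᵢe^(−Eᵢ/kT) = 3·e^(−0) + 3·e^(−1.5501) + 4·e^(−2.5514) = 3.0000 + 0.63668 + 0.31189 = 3.9486.
P₂ = g₂ e^(−E₂/kT) / Z = 0.31189/3.9486 = 0.0790.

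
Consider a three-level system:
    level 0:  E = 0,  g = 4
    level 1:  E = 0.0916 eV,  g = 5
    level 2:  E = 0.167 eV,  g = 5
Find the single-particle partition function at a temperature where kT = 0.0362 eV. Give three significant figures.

Z = 4.45

Eᵢ/kT = 0, 2.5304, 4.6133.
Z = Σ gᵢe^(−Eᵢ/kT) = 4·e^(−0) + 5·e^(−2.5304) + 5·e^(−4.6133) = 4.0000 + 0.39814 + 0.049595 = 4.4477.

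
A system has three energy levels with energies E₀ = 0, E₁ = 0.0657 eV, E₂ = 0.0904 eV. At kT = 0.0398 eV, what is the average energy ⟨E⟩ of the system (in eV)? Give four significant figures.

0.01694 eV

Eᵢ/kT = 0, 1.65075, 2.27136.
Z = Σ e^(−Eᵢ/kT) = e^(−0) + e^(−1.65075) + e^(−2.27136) = 1.00000 + 0.191906 + 0.103172 = 1.29508.
⟨E⟩ = Σ Eᵢ e^(−Eᵢ/kT) / Z = (0·1.00000 + 0.0657·0.191906 + 0.0904·0.103172) / 1.29508 = 0.01694 eV.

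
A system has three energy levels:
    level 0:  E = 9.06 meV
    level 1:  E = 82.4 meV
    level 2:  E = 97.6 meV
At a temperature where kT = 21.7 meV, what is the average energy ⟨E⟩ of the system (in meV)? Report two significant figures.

13 meV

Eᵢ/kT = 0.4175, 3.797, 4.498.
Z = Σ e^(−Eᵢ/kT) = e^(−0.4175) + e^(−3.797) + e^(−4.498) = 0.6587 + 0.02244 + 0.01113 = 0.6923.
⟨E⟩ = Σ Eᵢ e^(−Eᵢ/kT) / Z = (9.06·0.6587 + 82.4·0.02244 + 97.6·0.01113) / 0.6923 = 13 meV.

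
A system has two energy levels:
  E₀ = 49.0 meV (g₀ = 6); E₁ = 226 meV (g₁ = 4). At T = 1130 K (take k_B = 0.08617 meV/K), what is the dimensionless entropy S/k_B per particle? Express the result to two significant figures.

2.1

k_BT = 0.08617 × 1130 K = 97.37 meV.
Eᵢ/kT = 0.5032, 2.321.
Z = Σ gᵢe^(−Eᵢ/kT) = 6·e^(−0.5032) + 4·e^(−2.321) = 3.628 + 0.3927 = 4.021.
⟨E⟩ = Σ EᵢPᵢ = 66.28 meV.
S/k_B = ln Z + ⟨E⟩/kT = ln(4.021) + 66.28/97.37 = 1.392 + 0.6807 = 2.1.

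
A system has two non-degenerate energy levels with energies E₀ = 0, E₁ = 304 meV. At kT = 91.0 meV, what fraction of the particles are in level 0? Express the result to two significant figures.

0.97

Eᵢ/kT = 0, 3.341.
Z = Σ e^(−Eᵢ/kT) = e^(−0) + e^(−3.341) = 1.000 + 0.03540 = 1.035.
P₀ = e^(−E₀/kT) / Z = 1.000/1.035 = 0.97.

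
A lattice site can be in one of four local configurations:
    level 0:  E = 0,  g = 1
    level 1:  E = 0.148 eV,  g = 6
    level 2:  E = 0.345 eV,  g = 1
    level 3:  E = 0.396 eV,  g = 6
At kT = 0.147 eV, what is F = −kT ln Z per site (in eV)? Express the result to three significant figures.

-0.192 eV

Eᵢ/kT = 0, 1.0068, 2.3469, 2.6939.
Z = Σ gᵢe^(−Eᵢ/kT) = 1·e^(−0) + 6·e^(−1.0068) + 1·e^(−2.3469) + 6·e^(−2.6939) = 1.0000 + 2.1923 + 0.095665 + 0.40570 = 3.6937.
F = −kT ln Z = −0.147 × ln(3.6937) = −0.147 × 1.3066 = -0.192 eV.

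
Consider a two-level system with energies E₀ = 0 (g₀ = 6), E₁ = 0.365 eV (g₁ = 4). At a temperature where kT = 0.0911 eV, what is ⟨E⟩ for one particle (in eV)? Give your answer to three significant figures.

Eᵢ/kT = 0, 4.0066.
Z = Σ gᵢe^(−Eᵢ/kT) = 6·e^(−0) + 4·e^(−4.0066) = 6.0000 + 0.072781 = 6.0728.
⟨E⟩ = Σ Eᵢ gᵢe^(−Eᵢ/kT) / Z = (0·6.0000 + 0.365·0.072781) / 6.0728 = 0.00437 eV.

0.00437 eV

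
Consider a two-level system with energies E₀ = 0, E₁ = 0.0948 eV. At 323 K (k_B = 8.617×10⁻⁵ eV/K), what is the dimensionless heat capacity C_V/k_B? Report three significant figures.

k_BT = 8.617×10⁻⁵ × 323 K = 0.027833 eV.
Eᵢ/kT = 0, 3.4060.
Z = Σ e^(−Eᵢ/kT) = e^(−0) + e^(−3.4060) = 1.0000 + 0.033174 = 1.0332.
⟨E⟩ = 0.0030438 eV, ⟨E²⟩ = 0.00028856 eV².
C_V/k_B = (⟨E²⟩ − ⟨E⟩²)/(kT)² = (0.00028856 − 0.0000092647)/0.00077468 = 0.361.

0.361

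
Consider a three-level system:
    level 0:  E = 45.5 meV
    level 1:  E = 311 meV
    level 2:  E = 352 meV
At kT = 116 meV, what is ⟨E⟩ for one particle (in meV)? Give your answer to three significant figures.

87.1 meV

Eᵢ/kT = 0.39224, 2.6810, 3.0345.
Z = Σ e^(−Eᵢ/kT) = e^(−0.39224) + e^(−2.6810) + e^(−3.0345) = 0.67554 + 0.068495 + 0.048099 = 0.79213.
⟨E⟩ = Σ Eᵢ e^(−Eᵢ/kT) / Z = (45.5·0.67554 + 311·0.068495 + 352·0.048099) / 0.79213 = 87.1 meV.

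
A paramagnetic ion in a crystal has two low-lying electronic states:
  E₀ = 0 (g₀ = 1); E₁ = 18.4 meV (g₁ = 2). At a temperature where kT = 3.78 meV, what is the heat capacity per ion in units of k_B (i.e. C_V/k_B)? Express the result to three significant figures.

0.354

Eᵢ/kT = 0, 4.8677.
Z = Σ gᵢe^(−Eᵢ/kT) = 1·e^(−0) + 2·e^(−4.8677) = 1.0000 + 0.015382 = 1.0154.
⟨E⟩ = 0.27874 meV, ⟨E²⟩ = 5.1287 meV².
C_V/k_B = (⟨E²⟩ − ⟨E⟩²)/(kT)² = (5.1287 − 0.077696)/14.288 = 0.354.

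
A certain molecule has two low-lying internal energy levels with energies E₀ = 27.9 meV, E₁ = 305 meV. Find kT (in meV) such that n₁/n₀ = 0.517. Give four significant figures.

n₁/n₀ = exp[−(E₁−E₀)/kT] = 0.517.
⇒ (E₁−E₀)/kT = ln(1/0.517) = ln(1.93424) = 0.659714.
kT = 277.1 meV / 0.659714 = 420.0 meV.

420.0 meV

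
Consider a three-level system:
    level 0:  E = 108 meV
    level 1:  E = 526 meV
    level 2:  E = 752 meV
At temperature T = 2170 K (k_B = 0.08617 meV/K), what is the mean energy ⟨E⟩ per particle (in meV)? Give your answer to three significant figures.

165 meV

k_BT = 0.08617 × 2170 K = 186.99 meV.
Eᵢ/kT = 0.57757, 2.8130, 4.0216.
Z = Σ e^(−Eᵢ/kT) = e^(−0.57757) + e^(−2.8130) + e^(−4.0216) = 0.56126 + 0.060025 + 0.017924 = 0.63921.
⟨E⟩ = Σ Eᵢ e^(−Eᵢ/kT) / Z = (108·0.56126 + 526·0.060025 + 752·0.017924) / 0.63921 = 165 meV.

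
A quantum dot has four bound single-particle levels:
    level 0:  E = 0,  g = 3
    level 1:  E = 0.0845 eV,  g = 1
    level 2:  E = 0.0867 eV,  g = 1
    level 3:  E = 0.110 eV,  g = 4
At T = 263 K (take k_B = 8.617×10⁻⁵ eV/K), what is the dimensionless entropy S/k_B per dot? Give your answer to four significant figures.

1.229

k_BT = 8.617×10⁻⁵ × 263 K = 0.0226627 eV.
Eᵢ/kT = 0, 3.72859, 3.82567, 4.85379.
Z = Σ gᵢe^(−Eᵢ/kT) = 3·e^(−0) + 1·e^(−3.72859) + 1·e^(−3.82567) + 4·e^(−4.85379) = 3.00000 + 0.0240267 + 0.0218038 + 0.0311951 = 3.07703.
⟨E⟩ = Σ EᵢPᵢ = 0.00238935 eV.
S/k_B = ln Z + ⟨E⟩/kT = ln(3.07703) + 0.00238935/0.0226627 = 1.12396 + 0.105431 = 1.229.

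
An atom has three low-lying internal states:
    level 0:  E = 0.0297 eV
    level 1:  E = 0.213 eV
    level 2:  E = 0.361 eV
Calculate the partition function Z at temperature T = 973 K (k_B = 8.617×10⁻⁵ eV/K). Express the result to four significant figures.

Z = 0.7940

k_BT = 8.617×10⁻⁵ × 973 K = 0.0838434 eV.
Eᵢ/kT = 0.354232, 2.54045, 4.30565.
Z = Σ e^(−Eᵢ/kT) = e^(−0.354232) + e^(−2.54045) + e^(−4.30565) = 0.701712 + 0.0788309 + 0.0134921 = 0.794035.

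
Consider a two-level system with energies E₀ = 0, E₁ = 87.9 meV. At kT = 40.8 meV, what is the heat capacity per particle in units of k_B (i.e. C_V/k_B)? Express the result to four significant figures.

0.4322

Eᵢ/kT = 0, 2.15441.
Z = Σ e^(−Eᵢ/kT) = e^(−0) + e^(−2.15441) = 1.00000 + 0.115972 = 1.11597.
⟨E⟩ = 9.13460 meV, ⟨E²⟩ = 802.931 meV².
C_V/k_B = (⟨E²⟩ − ⟨E⟩²)/(kT)² = (802.931 − 83.4409)/1664.64 = 0.4322.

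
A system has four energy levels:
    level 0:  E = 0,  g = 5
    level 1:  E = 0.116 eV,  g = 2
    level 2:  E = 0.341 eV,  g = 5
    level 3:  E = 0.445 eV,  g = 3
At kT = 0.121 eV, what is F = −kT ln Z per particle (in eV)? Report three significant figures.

Eᵢ/kT = 0, 0.95868, 2.8182, 3.6777.
Z = Σ gᵢe^(−Eᵢ/kT) = 5·e^(−0) + 2·e^(−0.95868) + 5·e^(−2.8182) + 3·e^(−3.6777) = 5.0000 + 0.76680 + 0.29857 + 0.075843 = 6.1412.
F = −kT ln Z = −0.121 × ln(6.1412) = −0.121 × 1.8150 = -0.220 eV.

-0.220 eV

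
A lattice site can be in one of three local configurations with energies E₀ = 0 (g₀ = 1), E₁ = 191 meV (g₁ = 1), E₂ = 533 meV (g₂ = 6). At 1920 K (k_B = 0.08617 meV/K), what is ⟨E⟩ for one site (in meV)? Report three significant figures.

121 meV

k_BT = 0.08617 × 1920 K = 165.45 meV.
Eᵢ/kT = 0, 1.1544, 3.2215.
Z = Σ gᵢe^(−Eᵢ/kT) = 1·e^(−0) + 1·e^(−1.1544) + 6·e^(−3.2215) = 1.0000 + 0.31525 + 0.23937 = 1.5546.
⟨E⟩ = Σ Eᵢ gᵢe^(−Eᵢ/kT) / Z = (0·1.0000 + 191·0.31525 + 533·0.23937) / 1.5546 = 121 meV.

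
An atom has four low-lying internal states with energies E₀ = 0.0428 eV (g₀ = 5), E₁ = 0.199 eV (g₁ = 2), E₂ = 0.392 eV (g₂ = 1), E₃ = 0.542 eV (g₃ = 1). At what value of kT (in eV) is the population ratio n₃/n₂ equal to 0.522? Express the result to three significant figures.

0.231 eV

n₃/n₂ = (g₃/g₂) exp[−(E₃−E₂)/kT] = 0.522.
⇒ (E₃−E₂)/kT = ln((1/1)/0.522) = ln(1.9157) = 0.65008.
kT = 0.150 eV / 0.65008 = 0.231 eV.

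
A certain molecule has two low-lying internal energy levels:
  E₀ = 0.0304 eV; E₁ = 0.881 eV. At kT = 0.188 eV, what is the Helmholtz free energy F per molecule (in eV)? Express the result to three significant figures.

Eᵢ/kT = 0.16170, 4.6862.
Z = Σ e^(−Eᵢ/kT) = e^(−0.16170) + e^(−4.6862) = 0.85070 + 0.0092217 = 0.85992.
F = −kT ln Z = −0.188 × ln(0.85992) = −0.188 × -0.15092 = 0.0284 eV.

0.0284 eV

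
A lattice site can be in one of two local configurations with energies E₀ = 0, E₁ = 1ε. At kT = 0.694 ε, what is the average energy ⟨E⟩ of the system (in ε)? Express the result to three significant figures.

0.191 ε

Eᵢ/kT = 0, 1.4409.
Z = Σ e^(−Eᵢ/kT) = e^(−0) + e^(−1.4409) = 1.0000 + 0.23671 = 1.2367.
⟨E⟩ = Σ Eᵢ e^(−Eᵢ/kT) / Z = (0·1.0000 + 1·0.23671) / 1.2367 = 0.191 ε.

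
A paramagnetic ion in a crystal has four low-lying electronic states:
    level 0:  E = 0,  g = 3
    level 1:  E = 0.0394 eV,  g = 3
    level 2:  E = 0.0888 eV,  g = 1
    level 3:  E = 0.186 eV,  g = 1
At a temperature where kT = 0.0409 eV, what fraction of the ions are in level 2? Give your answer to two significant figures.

0.027

Eᵢ/kT = 0, 0.9633, 2.171, 4.548.
Z = Σ gᵢe^(−Eᵢ/kT) = 3·e^(−0) + 3·e^(−0.9633) + 1·e^(−2.171) + 1·e^(−4.548) = 3.000 + 1.145 + 0.1141 + 0.01059 = 4.270.
P₂ = g₂ e^(−E₂/kT) / Z = 0.1141/4.270 = 0.027.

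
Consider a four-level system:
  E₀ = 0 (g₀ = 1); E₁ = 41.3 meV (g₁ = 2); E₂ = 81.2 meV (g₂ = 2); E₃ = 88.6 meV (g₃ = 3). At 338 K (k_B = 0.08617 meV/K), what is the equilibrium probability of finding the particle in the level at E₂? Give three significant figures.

k_BT = 0.08617 × 338 K = 29.125 meV.
Eᵢ/kT = 0, 1.4180, 2.7880, 3.0421.
Z = Σ gᵢe^(−Eᵢ/kT) = 1·e^(−0) + 2·e^(−1.4180) + 2·e^(−2.7880) + 3·e^(−3.0421) = 1.0000 + 0.48440 + 0.12309 + 0.14320 = 1.7507.
P₂ = g₂ e^(−E₂/kT) / Z = 0.12309/1.7507 = 0.0703.

0.0703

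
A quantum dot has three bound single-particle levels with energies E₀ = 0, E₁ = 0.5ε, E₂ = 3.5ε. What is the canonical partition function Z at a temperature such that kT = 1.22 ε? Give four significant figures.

Z = 1.721

Eᵢ/kT = 0, 0.409836, 2.86885.
Z = Σ e^(−Eᵢ/kT) = e^(−0) + e^(−0.409836) + e^(−2.86885) = 1.00000 + 0.663759 + 0.0567642 = 1.72052.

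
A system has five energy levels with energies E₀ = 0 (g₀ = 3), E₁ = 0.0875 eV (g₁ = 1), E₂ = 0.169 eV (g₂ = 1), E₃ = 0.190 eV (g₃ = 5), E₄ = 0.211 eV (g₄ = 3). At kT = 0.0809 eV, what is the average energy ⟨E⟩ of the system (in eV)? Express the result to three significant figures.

0.0452 eV

Eᵢ/kT = 0, 1.0816, 2.0890, 2.3486, 2.6082.
Z = Σ gᵢe^(−Eᵢ/kT) = 3·e^(−0) + 1·e^(−1.0816) + 1·e^(−2.0890) + 5·e^(−2.3486) + 3·e^(−2.6082) = 3.0000 + 0.33905 + 0.12381 + 0.47751 + 0.22100 = 4.1614.
⟨E⟩ = Σ Eᵢ gᵢe^(−Eᵢ/kT) / Z = (0·3.0000 + 0.0875·0.33905 + 0.169·0.12381 + 0.190·0.47751 + 0.211·0.22100) / 4.1614 = 0.0452 eV.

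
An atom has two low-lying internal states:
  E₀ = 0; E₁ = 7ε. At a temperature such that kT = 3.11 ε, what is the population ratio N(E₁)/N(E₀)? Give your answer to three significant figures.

0.105

n₁/n₀ = exp[−(E₁−E₀)/kT] = exp(−(7ε)/(3.11ε)) = exp(-2.2508) = 0.105.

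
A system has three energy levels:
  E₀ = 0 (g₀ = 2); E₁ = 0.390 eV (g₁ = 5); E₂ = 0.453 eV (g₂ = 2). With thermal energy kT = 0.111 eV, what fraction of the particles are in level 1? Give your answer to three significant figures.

0.0682

Eᵢ/kT = 0, 3.5135, 4.0811.
Z = Σ gᵢe^(−Eᵢ/kT) = 2·e^(−0) + 5·e^(−3.5135) + 2·e^(−4.0811) = 2.0000 + 0.14896 + 0.033778 = 2.1827.
P₁ = g₁ e^(−E₁/kT) / Z = 0.14896/2.1827 = 0.0682.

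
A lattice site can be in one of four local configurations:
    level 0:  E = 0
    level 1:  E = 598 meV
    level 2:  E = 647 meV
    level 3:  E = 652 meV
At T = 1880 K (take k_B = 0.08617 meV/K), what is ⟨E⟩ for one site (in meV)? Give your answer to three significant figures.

k_BT = 0.08617 × 1880 K = 162.00 meV.
Eᵢ/kT = 0, 3.6914, 3.9938, 4.0247.
Z = Σ e^(−Eᵢ/kT) = e^(−0) + e^(−3.6914) + e^(−3.9938) + e^(−4.0247) = 1.0000 + 0.024937 + 0.018430 + 0.017869 = 1.0612.
⟨E⟩ = Σ Eᵢ e^(−Eᵢ/kT) / Z = (0·1.0000 + 598·0.024937 + 647·0.018430 + 652·0.017869) / 1.0612 = 36.3 meV.

36.3 meV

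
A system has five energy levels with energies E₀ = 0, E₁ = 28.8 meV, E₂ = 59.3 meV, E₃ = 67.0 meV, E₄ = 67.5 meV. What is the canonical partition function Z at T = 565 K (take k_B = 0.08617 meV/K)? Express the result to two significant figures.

k_BT = 0.08617 × 565 K = 48.69 meV.
Eᵢ/kT = 0, 0.5915, 1.218, 1.376, 1.386.
Z = Σ e^(−Eᵢ/kT) = e^(−0) + e^(−0.5915) + e^(−1.218) + e^(−1.376) + e^(−1.386) = 1.000 + 0.5535 + 0.2958 + 0.2526 + 0.2501 = 2.352.

Z = 2.4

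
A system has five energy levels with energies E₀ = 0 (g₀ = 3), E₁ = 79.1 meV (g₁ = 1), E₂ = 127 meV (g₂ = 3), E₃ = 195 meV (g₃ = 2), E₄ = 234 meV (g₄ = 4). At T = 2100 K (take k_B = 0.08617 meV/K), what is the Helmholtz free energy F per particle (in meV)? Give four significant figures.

k_BT = 0.08617 × 2100 K = 180.957 meV.
Eᵢ/kT = 0, 0.437120, 0.701824, 1.07760, 1.29312.
Z = Σ gᵢe^(−Eᵢ/kT) = 3·e^(−0) + 1·e^(−0.437120) + 3·e^(−0.701824) + 2·e^(−1.07760) + 4·e^(−1.29312) = 3.00000 + 0.645894 + 1.48704 + 0.680823 + 1.09765 = 6.91141.
F = −kT ln Z = −180.957 × ln(6.91141) = −180.957 × 1.93317 = -349.8 meV.

-349.8 meV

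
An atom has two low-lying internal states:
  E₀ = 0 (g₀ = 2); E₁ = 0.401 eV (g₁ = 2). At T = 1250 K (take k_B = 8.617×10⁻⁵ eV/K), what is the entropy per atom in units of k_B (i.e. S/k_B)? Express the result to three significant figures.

k_BT = 8.617×10⁻⁵ × 1250 K = 0.10771 eV.
Eᵢ/kT = 0, 3.7230.
Z = Σ gᵢe^(−Eᵢ/kT) = 2·e^(−0) + 2·e^(−3.7230) = 2.0000 + 0.048323 = 2.0483.
⟨E⟩ = Σ EᵢPᵢ = 0.0094603 eV.
S/k_B = ln Z + ⟨E⟩/kT = ln(2.0483) + 0.0094603/0.10771 = 0.71701 + 0.087831 = 0.805.

0.805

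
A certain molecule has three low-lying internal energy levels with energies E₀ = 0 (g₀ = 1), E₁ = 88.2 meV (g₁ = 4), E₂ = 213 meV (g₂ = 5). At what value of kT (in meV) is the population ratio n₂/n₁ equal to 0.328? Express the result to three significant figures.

93.3 meV

n₂/n₁ = (g₂/g₁) exp[−(E₂−E₁)/kT] = 0.328.
⇒ (E₂−E₁)/kT = ln((5/4)/0.328) = ln(3.8110) = 1.3379.
kT = 124.8 meV / 1.3379 = 93.3 meV.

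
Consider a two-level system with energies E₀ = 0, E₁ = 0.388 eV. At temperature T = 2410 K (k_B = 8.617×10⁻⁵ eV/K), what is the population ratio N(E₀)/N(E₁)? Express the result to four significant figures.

k_BT = 8.617×10⁻⁵ × 2410 K = 0.207670 eV.
n₀/n₁ = exp[−(E₀−E₁)/kT] = exp(−(-0.388 eV)/(0.207670 eV)) = exp(1.86835) = 6.478.

6.478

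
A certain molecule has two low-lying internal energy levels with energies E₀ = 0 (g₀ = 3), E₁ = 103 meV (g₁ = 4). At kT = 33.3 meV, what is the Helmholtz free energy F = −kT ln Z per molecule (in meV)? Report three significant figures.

Eᵢ/kT = 0, 3.0931.
Z = Σ gᵢe^(−Eᵢ/kT) = 3·e^(−0) + 4·e^(−3.0931) = 3.0000 + 0.18144 = 3.1814.
F = −kT ln Z = −33.3 × ln(3.1814) = −33.3 × 1.1573 = -38.5 meV.

-38.5 meV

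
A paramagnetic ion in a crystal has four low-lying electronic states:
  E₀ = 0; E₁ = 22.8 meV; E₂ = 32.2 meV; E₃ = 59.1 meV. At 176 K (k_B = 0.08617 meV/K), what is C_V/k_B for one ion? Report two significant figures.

0.75

k_BT = 0.08617 × 176 K = 15.17 meV.
Eᵢ/kT = 0, 1.503, 2.123, 3.896.
Z = Σ e^(−Eᵢ/kT) = e^(−0) + e^(−1.503) + e^(−2.123) + e^(−3.896) = 1.000 + 0.2225 + 0.1197 + 0.02032 = 1.363.
⟨E⟩ = 7.431 meV, ⟨E²⟩ = 228.0 meV².
C_V/k_B = (⟨E²⟩ − ⟨E⟩²)/(kT)² = (228.0 − 55.22)/230.1 = 0.75.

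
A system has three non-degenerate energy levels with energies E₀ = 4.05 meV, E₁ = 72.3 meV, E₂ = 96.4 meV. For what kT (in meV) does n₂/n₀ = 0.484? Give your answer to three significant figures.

n₂/n₀ = exp[−(E₂−E₀)/kT] = 0.484.
⇒ (E₂−E₀)/kT = ln(1/0.484) = ln(2.0661) = 0.72566.
kT = 92.35 meV / 0.72566 = 127 meV.

127 meV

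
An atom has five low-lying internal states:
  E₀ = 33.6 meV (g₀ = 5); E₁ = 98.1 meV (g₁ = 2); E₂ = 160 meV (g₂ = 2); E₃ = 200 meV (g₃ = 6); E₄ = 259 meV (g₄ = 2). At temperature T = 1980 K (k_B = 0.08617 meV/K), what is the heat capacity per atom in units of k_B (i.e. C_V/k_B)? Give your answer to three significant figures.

0.209

k_BT = 0.08617 × 1980 K = 170.62 meV.
Eᵢ/kT = 0.19693, 0.57496, 0.93776, 1.1722, 1.5180.
Z = Σ gᵢe^(−Eᵢ/kT) = 5·e^(−0.19693) + 2·e^(−0.57496) + 2·e^(−0.93776) + 6·e^(−1.1722) + 2·e^(−1.5180) = 4.1062 + 1.1255 + 0.78301 + 1.8581 + 0.43830 = 8.3111.
⟨E⟩ = 103.33 meV, ⟨E²⟩ = 16753 meV².
C_V/k_B = (⟨E²⟩ − ⟨E⟩²)/(kT)² = (16753 − 10677)/29111 = 0.209.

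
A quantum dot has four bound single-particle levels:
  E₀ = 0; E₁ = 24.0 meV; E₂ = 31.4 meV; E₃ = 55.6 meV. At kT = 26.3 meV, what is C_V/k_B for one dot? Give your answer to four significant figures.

0.4252

Eᵢ/kT = 0, 0.912548, 1.19392, 2.11407.
Z = Σ e^(−Eᵢ/kT) = e^(−0) + e^(−0.912548) + e^(−1.19392) + e^(−2.11407) = 1.00000 + 0.401500 + 0.303031 + 0.120746 = 1.82528.
⟨E⟩ = 14.1702 meV, ⟨E²⟩ = 494.888 meV².
C_V/k_B = (⟨E²⟩ − ⟨E⟩²)/(kT)² = (494.888 − 200.795)/691.690 = 0.4252.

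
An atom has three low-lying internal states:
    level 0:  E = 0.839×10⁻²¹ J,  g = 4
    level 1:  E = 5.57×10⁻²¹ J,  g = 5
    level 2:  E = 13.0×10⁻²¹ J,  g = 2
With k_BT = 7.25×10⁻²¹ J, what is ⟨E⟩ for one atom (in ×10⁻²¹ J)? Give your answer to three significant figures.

3.26 ×10⁻²¹ J

Eᵢ/kT = 0.11572, 0.76828, 1.7931.
Z = Σ gᵢe^(−Eᵢ/kT) = 4·e^(−0.11572) + 5·e^(−0.76828) + 2·e^(−1.7931) = 3.5629 + 2.3191 + 0.33289 = 6.2149.
⟨E⟩ = Σ Eᵢ gᵢe^(−Eᵢ/kT) / Z = (0.839·3.5629 + 5.57·2.3191 + 13.0·0.33289) / 6.2149 = 3.26 ×10⁻²¹ J.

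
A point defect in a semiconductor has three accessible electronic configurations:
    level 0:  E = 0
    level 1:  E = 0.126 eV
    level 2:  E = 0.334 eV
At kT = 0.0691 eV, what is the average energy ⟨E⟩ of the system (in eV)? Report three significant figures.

0.0197 eV

Eᵢ/kT = 0, 1.8234, 4.8336.
Z = Σ e^(−Eᵢ/kT) = e^(−0) + e^(−1.8234) + e^(−4.8336) = 1.0000 + 0.16148 + 0.0079578 = 1.1694.
⟨E⟩ = Σ Eᵢ e^(−Eᵢ/kT) / Z = (0·1.0000 + 0.126·0.16148 + 0.334·0.0079578) / 1.1694 = 0.0197 eV.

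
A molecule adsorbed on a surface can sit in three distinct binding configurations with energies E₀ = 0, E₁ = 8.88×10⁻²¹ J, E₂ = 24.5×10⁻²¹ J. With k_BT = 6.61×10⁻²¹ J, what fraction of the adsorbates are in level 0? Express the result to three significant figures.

0.778

Eᵢ/kT = 0, 1.3434, 3.7065.
Z = Σ e^(−Eᵢ/kT) = e^(−0) + e^(−1.3434) + e^(−3.7065) = 1.0000 + 0.26096 + 0.024563 = 1.2855.
P₀ = e^(−E₀/kT) / Z = 1.0000/1.2855 = 0.778.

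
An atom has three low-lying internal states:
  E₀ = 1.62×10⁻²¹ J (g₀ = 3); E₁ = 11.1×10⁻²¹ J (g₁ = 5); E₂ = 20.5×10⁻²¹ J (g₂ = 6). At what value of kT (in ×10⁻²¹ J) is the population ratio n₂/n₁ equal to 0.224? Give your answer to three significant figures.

5.60 ×10⁻²¹ J

n₂/n₁ = (g₂/g₁) exp[−(E₂−E₁)/kT] = 0.224.
⇒ (E₂−E₁)/kT = ln((6/5)/0.224) = ln(5.3571) = 1.6784.
kT = 9.4 ×10⁻²¹ J / 1.6784 = 5.60 ×10⁻²¹ J.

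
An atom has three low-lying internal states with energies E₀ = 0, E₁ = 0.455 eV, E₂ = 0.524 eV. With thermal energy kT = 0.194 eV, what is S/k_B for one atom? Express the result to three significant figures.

0.500

Eᵢ/kT = 0, 2.3454, 2.7010.
Z = Σ e^(−Eᵢ/kT) = e^(−0) + e^(−2.3454) + e^(−2.7010) = 1.0000 + 0.095809 + 0.067138 = 1.1629.
⟨E⟩ = Σ EᵢPᵢ = 0.067739 eV.
S/k_B = ln Z + ⟨E⟩/kT = ln(1.1629) + 0.067739/0.194 = 0.15092 + 0.34917 = 0.500.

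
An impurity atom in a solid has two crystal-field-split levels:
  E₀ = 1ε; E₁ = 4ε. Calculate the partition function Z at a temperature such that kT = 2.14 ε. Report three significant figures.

Eᵢ/kT = 0.46729, 1.8692.
Z = Σ e^(−Eᵢ/kT) = e^(−0.46729) + e^(−1.8692) = 0.62670 + 0.15425 = 0.78095.

Z = 0.781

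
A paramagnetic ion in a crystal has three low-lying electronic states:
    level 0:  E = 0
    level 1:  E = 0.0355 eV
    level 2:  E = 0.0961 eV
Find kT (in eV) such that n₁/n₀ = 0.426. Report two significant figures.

0.042 eV

n₁/n₀ = exp[−(E₁−E₀)/kT] = 0.426.
⇒ (E₁−E₀)/kT = ln(1/0.426) = ln(2.347) = 0.8531.
kT = 0.0355 eV / 0.8531 = 0.042 eV.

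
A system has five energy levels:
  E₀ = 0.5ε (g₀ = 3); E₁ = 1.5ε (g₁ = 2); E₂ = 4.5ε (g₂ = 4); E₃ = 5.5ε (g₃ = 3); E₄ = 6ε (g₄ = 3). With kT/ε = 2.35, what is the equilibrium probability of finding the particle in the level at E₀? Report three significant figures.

0.528

Eᵢ/kT = 0.21277, 0.63830, 1.9149, 2.3404, 2.5532.
Z = Σ gᵢe^(−Eᵢ/kT) = 3·e^(−0.21277) + 2·e^(−0.63830) + 4·e^(−1.9149) + 3·e^(−2.3404) + 3·e^(−2.5532) = 2.4250 + 1.0564 + 0.58943 + 0.28887 + 0.23350 = 4.5932.
P₀ = g₀ e^(−E₀/kT) / Z = 2.4250/4.5932 = 0.528.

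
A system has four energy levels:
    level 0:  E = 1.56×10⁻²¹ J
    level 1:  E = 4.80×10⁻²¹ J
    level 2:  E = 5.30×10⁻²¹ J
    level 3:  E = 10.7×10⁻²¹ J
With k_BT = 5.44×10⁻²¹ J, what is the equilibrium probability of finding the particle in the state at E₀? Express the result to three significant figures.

Eᵢ/kT = 0.28676, 0.88235, 0.97426, 1.9669.
Z = Σ e^(−Eᵢ/kT) = e^(−0.28676) + e^(−0.88235) + e^(−0.97426) + e^(−1.9669) = 0.75069 + 0.41381 + 0.37747 + 0.13989 = 1.6819.
P₀ = e^(−E₀/kT) / Z = 0.75069/1.6819 = 0.446.

0.446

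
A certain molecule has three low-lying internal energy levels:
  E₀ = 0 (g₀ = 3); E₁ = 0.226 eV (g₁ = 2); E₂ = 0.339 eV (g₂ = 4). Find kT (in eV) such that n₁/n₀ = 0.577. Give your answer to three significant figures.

n₁/n₀ = (g₁/g₀) exp[−(E₁−E₀)/kT] = 0.577.
⇒ (E₁−E₀)/kT = ln((2/3)/0.577) = ln(1.1554) = 0.14445.
kT = 0.226 eV / 0.14445 = 1.56 eV.

1.56 eV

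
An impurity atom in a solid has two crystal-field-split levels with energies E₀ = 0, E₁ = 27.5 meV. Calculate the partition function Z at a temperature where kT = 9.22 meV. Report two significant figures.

Z = 1.1

Eᵢ/kT = 0, 2.983.
Z = Σ e^(−Eᵢ/kT) = e^(−0) + e^(−2.983) = 1.000 + 0.05064 = 1.051.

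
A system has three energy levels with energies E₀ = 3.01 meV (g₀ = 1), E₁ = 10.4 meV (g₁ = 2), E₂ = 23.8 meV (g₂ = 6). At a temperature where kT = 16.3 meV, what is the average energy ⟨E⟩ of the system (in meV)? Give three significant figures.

Eᵢ/kT = 0.18466, 0.63804, 1.4601.
Z = Σ gᵢe^(−Eᵢ/kT) = 1·e^(−0.18466) + 2·e^(−0.63804) + 6·e^(−1.4601) = 0.83139 + 1.0567 + 1.3933 = 3.2814.
⟨E⟩ = Σ Eᵢ gᵢe^(−Eᵢ/kT) / Z = (3.01·0.83139 + 10.4·1.0567 + 23.8·1.3933) / 3.2814 = 14.2 meV.

14.2 meV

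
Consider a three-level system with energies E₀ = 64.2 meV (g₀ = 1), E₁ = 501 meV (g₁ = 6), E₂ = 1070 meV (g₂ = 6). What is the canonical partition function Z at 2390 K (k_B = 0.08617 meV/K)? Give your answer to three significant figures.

Z = 1.29

k_BT = 0.08617 × 2390 K = 205.95 meV.
Eᵢ/kT = 0.31173, 2.4326, 5.1954.
Z = Σ gᵢe^(−Eᵢ/kT) = 1·e^(−0.31173) + 6·e^(−2.4326) + 6·e^(−5.1954) = 0.73218 + 0.52685 + 0.033252 = 1.2923.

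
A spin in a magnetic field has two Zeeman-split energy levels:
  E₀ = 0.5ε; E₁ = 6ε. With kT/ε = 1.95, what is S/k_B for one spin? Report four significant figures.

0.2165

Eᵢ/kT = 0.256410, 3.07692.
Z = Σ e^(−Eᵢ/kT) = e^(−0.256410) + e^(−3.07692) = 0.773825 + 0.0461010 = 0.819926.
⟨E⟩ = Σ EᵢPᵢ = 0.809242 ε.
S/k_B = ln Z + ⟨E⟩/kT = ln(0.819926) + 0.809242/1.95 = -0.198541 + 0.414996 = 0.2165.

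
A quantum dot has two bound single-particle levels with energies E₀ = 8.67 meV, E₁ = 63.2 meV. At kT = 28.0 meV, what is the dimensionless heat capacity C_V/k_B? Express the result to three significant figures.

Eᵢ/kT = 0.30964, 2.2571.
Z = Σ e^(−Eᵢ/kT) = e^(−0.30964) + e^(−2.2571) = 0.73371 + 0.10465 = 0.83836.
⟨E⟩ = 15.477 meV, ⟨E²⟩ = 564.37 meV².
C_V/k_B = (⟨E²⟩ − ⟨E⟩²)/(kT)² = (564.37 − 239.54)/784.00 = 0.414.

0.414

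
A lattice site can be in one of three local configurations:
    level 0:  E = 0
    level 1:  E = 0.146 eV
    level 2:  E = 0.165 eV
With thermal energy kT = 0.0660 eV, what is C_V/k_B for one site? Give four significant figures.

0.7392

Eᵢ/kT = 0, 2.21212, 2.50000.
Z = Σ e^(−Eᵢ/kT) = e^(−0) + e^(−2.21212) + e^(−2.50000) = 1.00000 + 0.109468 + 0.0820850 = 1.19155.
⟨E⟩ = 0.0247798 eV, ⟨E²⟩ = 0.00383382 eV².
C_V/k_B = (⟨E²⟩ − ⟨E⟩²)/(kT)² = (0.00383382 − 0.000614038)/0.00435600 = 0.7392.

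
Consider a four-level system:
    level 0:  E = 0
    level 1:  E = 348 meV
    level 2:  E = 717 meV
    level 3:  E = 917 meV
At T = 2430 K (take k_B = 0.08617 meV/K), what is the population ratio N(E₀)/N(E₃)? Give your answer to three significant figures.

79.8

k_BT = 0.08617 × 2430 K = 209.39 meV.
n₀/n₃ = exp[−(E₀−E₃)/kT] = exp(−(-917 meV)/(209.39 meV)) = exp(4.3794) = 79.8.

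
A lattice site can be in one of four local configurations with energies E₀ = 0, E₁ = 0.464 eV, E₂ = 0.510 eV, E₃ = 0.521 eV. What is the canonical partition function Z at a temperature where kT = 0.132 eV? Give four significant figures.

Eᵢ/kT = 0, 3.51515, 3.86364, 3.94697.
Z = Σ e^(−Eᵢ/kT) = e^(−0) + e^(−3.51515) + e^(−3.86364) + e^(−3.94697) = 1.00000 + 0.0297433 + 0.0209915 + 0.0193131 = 1.07005.

Z = 1.070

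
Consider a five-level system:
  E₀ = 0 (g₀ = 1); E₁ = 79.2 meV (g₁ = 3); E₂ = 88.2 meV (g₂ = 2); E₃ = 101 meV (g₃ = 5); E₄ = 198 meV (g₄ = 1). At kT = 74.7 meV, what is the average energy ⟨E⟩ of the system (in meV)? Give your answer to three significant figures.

Eᵢ/kT = 0, 1.0602, 1.1807, 1.3521, 2.6506.
Z = Σ gᵢe^(−Eᵢ/kT) = 1·e^(−0) + 3·e^(−1.0602) + 2·e^(−1.1807) + 5·e^(−1.3521) + 1·e^(−2.6506) = 1.0000 + 1.0392 + 0.61413 + 1.2935 + 0.070609 = 4.0174.
⟨E⟩ = Σ Eᵢ gᵢe^(−Eᵢ/kT) / Z = (0·1.0000 + 79.2·1.0392 + 88.2·0.61413 + 101·1.2935 + 198·0.070609) / 4.0174 = 70.0 meV.

70.0 meV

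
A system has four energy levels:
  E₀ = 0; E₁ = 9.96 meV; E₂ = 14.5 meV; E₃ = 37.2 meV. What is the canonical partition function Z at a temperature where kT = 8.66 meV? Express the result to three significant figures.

Z = 1.52

Eᵢ/kT = 0, 1.1501, 1.6744, 4.2956.
Z = Σ e^(−Eᵢ/kT) = e^(−0) + e^(−1.1501) + e^(−1.6744) + e^(−4.2956) = 1.0000 + 0.31661 + 0.18742 + 0.013628 = 1.5177.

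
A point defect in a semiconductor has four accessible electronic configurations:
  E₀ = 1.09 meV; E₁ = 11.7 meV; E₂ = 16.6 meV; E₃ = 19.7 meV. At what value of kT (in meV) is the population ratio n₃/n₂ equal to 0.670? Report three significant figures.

n₃/n₂ = exp[−(E₃−E₂)/kT] = 0.670.
⇒ (E₃−E₂)/kT = ln(1/0.670) = ln(1.4925) = 0.40045.
kT = 3.1 meV / 0.40045 = 7.74 meV.

7.74 meV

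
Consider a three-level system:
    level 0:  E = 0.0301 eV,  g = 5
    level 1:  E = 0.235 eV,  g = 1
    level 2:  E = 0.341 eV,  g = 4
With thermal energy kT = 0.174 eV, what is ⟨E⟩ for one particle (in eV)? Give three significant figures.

Eᵢ/kT = 0.17299, 1.3506, 1.9598.
Z = Σ gᵢe^(−Eᵢ/kT) = 5·e^(−0.17299) + 1·e^(−1.3506) + 4·e^(−1.9598) = 4.2057 + 0.25908 + 0.56355 = 5.0283.
⟨E⟩ = Σ Eᵢ gᵢe^(−Eᵢ/kT) / Z = (0.0301·4.2057 + 0.235·0.25908 + 0.341·0.56355) / 5.0283 = 0.0755 eV.

0.0755 eV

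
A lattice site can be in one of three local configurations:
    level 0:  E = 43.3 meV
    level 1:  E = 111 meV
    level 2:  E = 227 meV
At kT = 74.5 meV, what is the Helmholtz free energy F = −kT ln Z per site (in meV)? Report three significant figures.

Eᵢ/kT = 0.58121, 1.4899, 3.0470.
Z = Σ e^(−Eᵢ/kT) = e^(−0.58121) + e^(−1.4899) + e^(−3.0470) = 0.55922 + 0.22540 + 0.047501 = 0.83212.
F = −kT ln Z = −74.5 × ln(0.83212) = −74.5 × -0.18378 = 13.7 meV.

13.7 meV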